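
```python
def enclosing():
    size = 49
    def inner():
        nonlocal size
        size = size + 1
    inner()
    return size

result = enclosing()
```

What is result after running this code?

Step 1: enclosing() sets size = 49.
Step 2: inner() uses nonlocal to modify size in enclosing's scope: size = 49 + 1 = 50.
Step 3: enclosing() returns the modified size = 50

The answer is 50.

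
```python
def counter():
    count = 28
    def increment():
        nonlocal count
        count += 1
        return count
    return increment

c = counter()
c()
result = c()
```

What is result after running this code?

Step 1: counter() creates closure with count = 28.
Step 2: Each c() call increments count via nonlocal. After 2 calls: 28 + 2 = 30.
Step 3: result = 30

The answer is 30.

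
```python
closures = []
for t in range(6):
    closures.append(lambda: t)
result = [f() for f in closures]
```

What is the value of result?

Step 1: All 6 lambdas share the same variable t.
Step 2: After the loop, t = 5.
Step 3: Each call returns 5. result = [5, 5, 5, 5, 5, 5]

The answer is [5, 5, 5, 5, 5, 5].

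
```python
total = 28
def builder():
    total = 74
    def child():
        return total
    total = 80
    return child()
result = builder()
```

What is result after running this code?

Step 1: builder() sets total = 74, then later total = 80.
Step 2: child() is called after total is reassigned to 80. Closures capture variables by reference, not by value.
Step 3: result = 80

The answer is 80.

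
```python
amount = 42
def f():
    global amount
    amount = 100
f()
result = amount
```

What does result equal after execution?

Step 1: amount = 42 globally.
Step 2: f() declares global amount and sets it to 100.
Step 3: After f(), global amount = 100. result = 100

The answer is 100.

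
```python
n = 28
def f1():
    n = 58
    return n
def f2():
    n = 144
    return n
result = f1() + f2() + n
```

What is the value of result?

Step 1: Each function shadows global n with its own local.
Step 2: f1() returns 58, f2() returns 144.
Step 3: Global n = 28 is unchanged. result = 58 + 144 + 28 = 230

The answer is 230.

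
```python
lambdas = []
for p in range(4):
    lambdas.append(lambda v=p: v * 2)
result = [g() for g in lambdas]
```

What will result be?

Step 1: Default arg v=p captures p at each iteration.
Step 2: lambdas[k] has v defaulting to k, returns k * 2.
Step 3: result = [0, 2, 4, 6]

The answer is [0, 2, 4, 6].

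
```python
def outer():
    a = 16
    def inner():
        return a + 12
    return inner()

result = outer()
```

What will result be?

Step 1: outer() defines a = 16.
Step 2: inner() reads a = 16 from enclosing scope, returns 16 + 12 = 28.
Step 3: result = 28

The answer is 28.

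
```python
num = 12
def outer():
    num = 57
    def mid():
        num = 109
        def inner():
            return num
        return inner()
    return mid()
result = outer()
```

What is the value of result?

Step 1: Three levels of shadowing: global 12, outer 57, mid 109.
Step 2: inner() finds num = 109 in enclosing mid() scope.
Step 3: result = 109

The answer is 109.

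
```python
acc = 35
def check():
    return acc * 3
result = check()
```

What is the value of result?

Step 1: acc = 35 is defined globally.
Step 2: check() looks up acc from global scope = 35, then computes 35 * 3 = 105.
Step 3: result = 105

The answer is 105.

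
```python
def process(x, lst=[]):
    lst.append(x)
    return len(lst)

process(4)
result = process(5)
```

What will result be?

Step 1: Mutable default list persists between calls.
Step 2: First call: lst = [4], len = 1. Second call: lst = [4, 5], len = 2.
Step 3: result = 2

The answer is 2.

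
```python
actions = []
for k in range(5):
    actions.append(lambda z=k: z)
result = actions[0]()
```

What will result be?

Step 1: Default argument z=k captures k's value at each iteration.
Step 2: actions[0] captured z = 0 when k was 0.
Step 3: result = 0

The answer is 0.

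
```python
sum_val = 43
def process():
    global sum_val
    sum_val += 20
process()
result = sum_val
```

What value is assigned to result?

Step 1: sum_val = 43 globally.
Step 2: process() modifies global sum_val: sum_val += 20 = 63.
Step 3: result = 63

The answer is 63.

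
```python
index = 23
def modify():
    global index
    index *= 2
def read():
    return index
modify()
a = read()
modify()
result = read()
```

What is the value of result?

Step 1: index = 23.
Step 2: First modify(): index = 23 * 2 = 46.
Step 3: Second modify(): index = 46 * 2 = 92.
Step 4: read() returns 92

The answer is 92.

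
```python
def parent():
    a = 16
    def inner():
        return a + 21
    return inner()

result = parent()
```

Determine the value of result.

Step 1: parent() defines a = 16.
Step 2: inner() reads a = 16 from enclosing scope, returns 16 + 21 = 37.
Step 3: result = 37

The answer is 37.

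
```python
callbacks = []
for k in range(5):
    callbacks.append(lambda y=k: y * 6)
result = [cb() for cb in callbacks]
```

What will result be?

Step 1: Default arg y=k captures k at each iteration.
Step 2: callbacks[k] has y defaulting to k, returns k * 6.
Step 3: result = [0, 6, 12, 18, 24]

The answer is [0, 6, 12, 18, 24].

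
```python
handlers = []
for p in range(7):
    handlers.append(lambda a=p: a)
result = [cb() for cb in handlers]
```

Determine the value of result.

Step 1: Default arg a=p captures p at each iteration.
Step 2: Each lambda has its own default: 0, 1, ..., 6.
Step 3: result = [0, 1, 2, 3, 4, 5, 6]

The answer is [0, 1, 2, 3, 4, 5, 6].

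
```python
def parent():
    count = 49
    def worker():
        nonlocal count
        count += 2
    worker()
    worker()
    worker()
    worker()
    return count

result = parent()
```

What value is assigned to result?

Step 1: count starts at 49.
Step 2: worker() is called 4 times, each adding 2.
Step 3: count = 49 + 2 * 4 = 57

The answer is 57.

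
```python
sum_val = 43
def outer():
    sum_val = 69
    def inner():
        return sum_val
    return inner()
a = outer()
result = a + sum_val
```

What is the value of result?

Step 1: outer() has local sum_val = 69. inner() reads from enclosing.
Step 2: outer() returns 69. Global sum_val = 43 unchanged.
Step 3: result = 69 + 43 = 112

The answer is 112.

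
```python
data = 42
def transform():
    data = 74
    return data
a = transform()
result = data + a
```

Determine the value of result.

Step 1: Global data = 42. transform() returns local data = 74.
Step 2: a = 74. Global data still = 42.
Step 3: result = 42 + 74 = 116

The answer is 116.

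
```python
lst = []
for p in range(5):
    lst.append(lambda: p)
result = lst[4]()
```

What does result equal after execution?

Step 1: The loop creates 5 lambdas, all referencing the same variable p.
Step 2: After the loop, p = 4 (final value).
Step 3: lst[4]() looks up p at call time and finds 4. This is the late binding gotcha. result = 4

The answer is 4.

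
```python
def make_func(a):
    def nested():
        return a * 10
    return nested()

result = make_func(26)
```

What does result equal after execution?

Step 1: make_func(26) binds parameter a = 26.
Step 2: nested() accesses a = 26 from enclosing scope.
Step 3: result = 26 * 10 = 260

The answer is 260.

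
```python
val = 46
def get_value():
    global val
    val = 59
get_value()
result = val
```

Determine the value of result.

Step 1: val = 46 globally.
Step 2: get_value() declares global val and sets it to 59.
Step 3: After get_value(), global val = 59. result = 59

The answer is 59.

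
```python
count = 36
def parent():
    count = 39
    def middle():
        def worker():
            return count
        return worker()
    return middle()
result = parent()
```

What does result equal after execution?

Step 1: parent() defines count = 39. middle() and worker() have no local count.
Step 2: worker() checks local (none), enclosing middle() (none), enclosing parent() and finds count = 39.
Step 3: result = 39

The answer is 39.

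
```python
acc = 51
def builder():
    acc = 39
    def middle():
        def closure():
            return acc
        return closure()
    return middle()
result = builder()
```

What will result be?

Step 1: builder() defines acc = 39. middle() and closure() have no local acc.
Step 2: closure() checks local (none), enclosing middle() (none), enclosing builder() and finds acc = 39.
Step 3: result = 39

The answer is 39.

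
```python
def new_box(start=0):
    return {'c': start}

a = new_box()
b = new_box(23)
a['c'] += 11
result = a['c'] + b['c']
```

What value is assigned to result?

Step 1: new_box() returns a new dict each call (immutable default 0).
Step 2: a = {'c': 0}, b = {'c': 23}.
Step 3: a['c'] += 11 = 11. result = 11 + 23 = 34

The answer is 34.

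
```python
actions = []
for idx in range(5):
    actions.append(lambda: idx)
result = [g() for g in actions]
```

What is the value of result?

Step 1: All 5 lambdas share the same variable idx.
Step 2: After the loop, idx = 4.
Step 3: Each call returns 4. result = [4, 4, 4, 4, 4]

The answer is [4, 4, 4, 4, 4].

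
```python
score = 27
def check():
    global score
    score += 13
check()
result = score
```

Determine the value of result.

Step 1: score = 27 globally.
Step 2: check() modifies global score: score += 13 = 40.
Step 3: result = 40

The answer is 40.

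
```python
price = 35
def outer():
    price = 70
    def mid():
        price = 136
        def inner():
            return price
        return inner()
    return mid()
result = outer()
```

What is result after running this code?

Step 1: Three levels of shadowing: global 35, outer 70, mid 136.
Step 2: inner() finds price = 136 in enclosing mid() scope.
Step 3: result = 136

The answer is 136.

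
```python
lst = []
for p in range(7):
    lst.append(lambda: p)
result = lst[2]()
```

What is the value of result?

Step 1: The loop creates 7 lambdas, all referencing the same variable p.
Step 2: After the loop, p = 6 (final value).
Step 3: lst[2]() looks up p at call time and finds 6. This is the late binding gotcha. result = 6

The answer is 6.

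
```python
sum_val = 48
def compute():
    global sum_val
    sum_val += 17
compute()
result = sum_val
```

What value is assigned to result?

Step 1: sum_val = 48 globally.
Step 2: compute() modifies global sum_val: sum_val += 17 = 65.
Step 3: result = 65

The answer is 65.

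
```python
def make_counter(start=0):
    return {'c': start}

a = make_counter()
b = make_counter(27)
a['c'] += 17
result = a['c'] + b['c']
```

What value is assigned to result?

Step 1: make_counter() returns a new dict each call (immutable default 0).
Step 2: a = {'c': 0}, b = {'c': 27}.
Step 3: a['c'] += 17 = 17. result = 17 + 27 = 44

The answer is 44.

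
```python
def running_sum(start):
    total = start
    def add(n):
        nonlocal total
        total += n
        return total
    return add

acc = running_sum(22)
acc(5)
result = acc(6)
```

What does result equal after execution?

Step 1: running_sum(22) creates closure with total = 22.
Step 2: First acc(5): total = 22 + 5 = 27.
Step 3: Second acc(6): total = 27 + 6 = 33. result = 33

The answer is 33.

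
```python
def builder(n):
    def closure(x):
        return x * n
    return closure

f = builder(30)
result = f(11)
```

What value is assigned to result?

Step 1: builder(30) creates a closure capturing n = 30.
Step 2: f(11) computes 11 * 30 = 330.
Step 3: result = 330

The answer is 330.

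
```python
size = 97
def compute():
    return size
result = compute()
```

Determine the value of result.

Step 1: size = 97 is defined in the global scope.
Step 2: compute() looks up size. No local size exists, so Python checks the global scope via LEGB rule and finds size = 97.
Step 3: result = 97

The answer is 97.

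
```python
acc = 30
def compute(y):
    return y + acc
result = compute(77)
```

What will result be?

Step 1: acc = 30 is defined globally.
Step 2: compute(77) uses parameter y = 77 and looks up acc from global scope = 30.
Step 3: result = 77 + 30 = 107

The answer is 107.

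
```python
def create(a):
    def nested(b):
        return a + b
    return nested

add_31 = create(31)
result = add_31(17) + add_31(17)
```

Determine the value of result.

Step 1: add_31 captures a = 31.
Step 2: add_31(17) = 31 + 17 = 48, called twice.
Step 3: result = 48 + 48 = 96

The answer is 96.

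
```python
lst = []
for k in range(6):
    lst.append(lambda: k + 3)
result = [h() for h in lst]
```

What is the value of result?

Step 1: All lambdas capture k by reference. After the loop, k = 5.
Step 2: Each call returns 5 + 3 = 8.
Step 3: result = [8, 8, 8, 8, 8, 8]

The answer is [8, 8, 8, 8, 8, 8].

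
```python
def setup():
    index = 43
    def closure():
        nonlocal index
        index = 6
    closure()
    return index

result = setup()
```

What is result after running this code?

Step 1: setup() sets index = 43.
Step 2: closure() uses nonlocal to reassign index = 6.
Step 3: result = 6

The answer is 6.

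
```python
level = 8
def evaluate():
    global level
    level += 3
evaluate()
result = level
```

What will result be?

Step 1: level = 8 globally.
Step 2: evaluate() modifies global level: level += 3 = 11.
Step 3: result = 11

The answer is 11.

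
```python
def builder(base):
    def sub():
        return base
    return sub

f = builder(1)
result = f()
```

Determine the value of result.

Step 1: builder(1) creates closure capturing base = 1.
Step 2: f() returns the captured base = 1.
Step 3: result = 1

The answer is 1.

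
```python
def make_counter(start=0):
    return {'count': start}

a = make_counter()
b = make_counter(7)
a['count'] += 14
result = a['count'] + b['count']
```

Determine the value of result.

Step 1: make_counter() returns a new dict each call (immutable default 0).
Step 2: a = {'count': 0}, b = {'count': 7}.
Step 3: a['count'] += 14 = 14. result = 14 + 7 = 21

The answer is 21.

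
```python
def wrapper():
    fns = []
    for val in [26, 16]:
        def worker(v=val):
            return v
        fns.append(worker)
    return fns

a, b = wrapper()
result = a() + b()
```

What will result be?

Step 1: Default argument v=val captures val at each iteration.
Step 2: a() returns 26 (captured at first iteration), b() returns 16 (captured at second).
Step 3: result = 26 + 16 = 42

The answer is 42.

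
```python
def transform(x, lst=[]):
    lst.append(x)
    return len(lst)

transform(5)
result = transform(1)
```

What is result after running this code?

Step 1: Mutable default list persists between calls.
Step 2: First call: lst = [5], len = 1. Second call: lst = [5, 1], len = 2.
Step 3: result = 2

The answer is 2.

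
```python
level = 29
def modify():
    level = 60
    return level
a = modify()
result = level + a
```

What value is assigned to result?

Step 1: Global level = 29. modify() returns local level = 60.
Step 2: a = 60. Global level still = 29.
Step 3: result = 29 + 60 = 89

The answer is 89.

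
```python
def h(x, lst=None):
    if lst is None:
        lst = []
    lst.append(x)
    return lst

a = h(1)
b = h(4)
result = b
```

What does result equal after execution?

Step 1: None default with guard creates a NEW list each call.
Step 2: a = [1] (fresh list). b = [4] (another fresh list).
Step 3: result = [4] (this is the fix for mutable default)

The answer is [4].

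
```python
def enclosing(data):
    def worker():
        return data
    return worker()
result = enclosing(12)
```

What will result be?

Step 1: enclosing(12) binds parameter data = 12.
Step 2: worker() looks up data in enclosing scope and finds the parameter data = 12.
Step 3: result = 12

The answer is 12.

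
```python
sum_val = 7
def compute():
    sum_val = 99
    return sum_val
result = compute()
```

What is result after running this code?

Step 1: Global sum_val = 7.
Step 2: compute() creates local sum_val = 99, shadowing the global.
Step 3: Returns local sum_val = 99. result = 99

The answer is 99.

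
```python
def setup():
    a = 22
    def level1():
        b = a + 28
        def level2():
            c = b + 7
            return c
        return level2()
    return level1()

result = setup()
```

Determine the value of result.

Step 1: a = 22. b = a + 28 = 50.
Step 2: c = b + 7 = 50 + 7 = 57.
Step 3: result = 57

The answer is 57.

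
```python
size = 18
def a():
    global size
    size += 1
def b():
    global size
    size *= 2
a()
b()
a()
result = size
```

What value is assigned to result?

Step 1: size = 18.
Step 2: a(): size = 18 + 1 = 19.
Step 3: b(): size = 19 * 2 = 38.
Step 4: a(): size = 38 + 1 = 39

The answer is 39.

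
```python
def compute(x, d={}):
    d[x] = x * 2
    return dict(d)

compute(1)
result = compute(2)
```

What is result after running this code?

Step 1: Mutable default dict is shared across calls.
Step 2: First call adds 1: 2. Second call adds 2: 4.
Step 3: result = {1: 2, 2: 4}

The answer is {1: 2, 2: 4}.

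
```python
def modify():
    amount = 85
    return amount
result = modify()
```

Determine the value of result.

Step 1: modify() defines amount = 85 in its local scope.
Step 2: return amount finds the local variable amount = 85.
Step 3: result = 85

The answer is 85.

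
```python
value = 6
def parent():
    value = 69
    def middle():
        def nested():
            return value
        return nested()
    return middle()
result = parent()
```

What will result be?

Step 1: parent() defines value = 69. middle() and nested() have no local value.
Step 2: nested() checks local (none), enclosing middle() (none), enclosing parent() and finds value = 69.
Step 3: result = 69

The answer is 69.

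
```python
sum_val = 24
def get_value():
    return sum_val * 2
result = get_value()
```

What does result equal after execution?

Step 1: sum_val = 24 is defined globally.
Step 2: get_value() looks up sum_val from global scope = 24, then computes 24 * 2 = 48.
Step 3: result = 48

The answer is 48.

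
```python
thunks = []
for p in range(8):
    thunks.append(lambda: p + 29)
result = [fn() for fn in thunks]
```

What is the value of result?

Step 1: All lambdas capture p by reference. After the loop, p = 7.
Step 2: Each call returns 7 + 29 = 36.
Step 3: result = [36, 36, 36, 36, 36, 36, 36, 36]

The answer is [36, 36, 36, 36, 36, 36, 36, 36].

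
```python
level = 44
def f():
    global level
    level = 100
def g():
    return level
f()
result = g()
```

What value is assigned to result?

Step 1: level = 44.
Step 2: f() sets global level = 100.
Step 3: g() reads global level = 100. result = 100

The answer is 100.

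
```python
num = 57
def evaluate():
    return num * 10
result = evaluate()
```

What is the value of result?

Step 1: num = 57 is defined globally.
Step 2: evaluate() looks up num from global scope = 57, then computes 57 * 10 = 570.
Step 3: result = 570

The answer is 570.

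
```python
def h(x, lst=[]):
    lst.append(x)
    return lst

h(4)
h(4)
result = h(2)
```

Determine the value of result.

Step 1: Mutable default argument gotcha! The list [] is created once.
Step 2: Each call appends to the SAME list: [4], [4, 4], [4, 4, 2].
Step 3: result = [4, 4, 2]

The answer is [4, 4, 2].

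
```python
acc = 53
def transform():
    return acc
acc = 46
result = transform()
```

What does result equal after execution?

Step 1: acc is first set to 53, then reassigned to 46.
Step 2: transform() is called after the reassignment, so it looks up the current global acc = 46.
Step 3: result = 46

The answer is 46.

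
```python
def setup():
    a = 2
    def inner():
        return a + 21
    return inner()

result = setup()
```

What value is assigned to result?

Step 1: setup() defines a = 2.
Step 2: inner() reads a = 2 from enclosing scope, returns 2 + 21 = 23.
Step 3: result = 23

The answer is 23.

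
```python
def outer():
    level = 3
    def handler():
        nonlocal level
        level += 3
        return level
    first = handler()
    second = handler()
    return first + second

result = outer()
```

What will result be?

Step 1: level starts at 3.
Step 2: First call: level = 3 + 3 = 6, returns 6.
Step 3: Second call: level = 6 + 3 = 9, returns 9.
Step 4: result = 6 + 9 = 15

The answer is 15.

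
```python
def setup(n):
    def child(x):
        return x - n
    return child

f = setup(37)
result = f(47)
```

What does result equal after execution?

Step 1: setup(37) creates a closure capturing n = 37.
Step 2: f(47) computes 47 - 37 = 10.
Step 3: result = 10

The answer is 10.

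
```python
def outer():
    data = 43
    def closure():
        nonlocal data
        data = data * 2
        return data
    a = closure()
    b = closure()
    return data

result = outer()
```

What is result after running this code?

Step 1: data starts at 43.
Step 2: First closure(): data = 43 * 2 = 86.
Step 3: Second closure(): data = 86 * 2 = 172.
Step 4: result = 172

The answer is 172.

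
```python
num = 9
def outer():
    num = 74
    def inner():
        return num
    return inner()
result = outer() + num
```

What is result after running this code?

Step 1: Global num = 9. outer() shadows with num = 74.
Step 2: inner() returns enclosing num = 74. outer() = 74.
Step 3: result = 74 + global num (9) = 83

The answer is 83.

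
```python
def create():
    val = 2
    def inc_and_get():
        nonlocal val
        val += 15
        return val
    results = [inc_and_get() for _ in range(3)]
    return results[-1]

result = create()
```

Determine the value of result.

Step 1: val = 2.
Step 2: Three calls to inc_and_get(), each adding 15.
Step 3: Last value = 2 + 15 * 3 = 47

The answer is 47.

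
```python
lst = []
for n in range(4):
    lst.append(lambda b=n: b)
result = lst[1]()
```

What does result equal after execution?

Step 1: Default argument b=n captures n's value at each iteration.
Step 2: lst[1] captured b = 1 when n was 1.
Step 3: result = 1

The answer is 1.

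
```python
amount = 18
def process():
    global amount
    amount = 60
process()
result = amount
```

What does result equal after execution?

Step 1: amount = 18 globally.
Step 2: process() declares global amount and sets it to 60.
Step 3: After process(), global amount = 60. result = 60

The answer is 60.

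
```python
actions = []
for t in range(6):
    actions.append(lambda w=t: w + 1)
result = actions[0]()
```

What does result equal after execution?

Step 1: Default argument w=t captures t's value at definition time.
Step 2: actions[0] was defined when t = 0, so w defaults to 0.
Step 3: result = 0 + 1 = 1 (default arg fixes the late binding issue)

The answer is 1.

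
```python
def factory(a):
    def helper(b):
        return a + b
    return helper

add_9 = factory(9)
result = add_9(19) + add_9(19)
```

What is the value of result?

Step 1: add_9 captures a = 9.
Step 2: add_9(19) = 9 + 19 = 28, called twice.
Step 3: result = 28 + 28 = 56

The answer is 56.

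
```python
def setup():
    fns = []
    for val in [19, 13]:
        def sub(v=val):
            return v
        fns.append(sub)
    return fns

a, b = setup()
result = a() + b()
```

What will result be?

Step 1: Default argument v=val captures val at each iteration.
Step 2: a() returns 19 (captured at first iteration), b() returns 13 (captured at second).
Step 3: result = 19 + 13 = 32

The answer is 32.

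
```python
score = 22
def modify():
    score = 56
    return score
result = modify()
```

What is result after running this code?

Step 1: Global score = 22.
Step 2: modify() creates local score = 56, shadowing the global.
Step 3: Returns local score = 56. result = 56

The answer is 56.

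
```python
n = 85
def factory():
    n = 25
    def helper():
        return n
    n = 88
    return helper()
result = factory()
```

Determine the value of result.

Step 1: factory() sets n = 25, then later n = 88.
Step 2: helper() is called after n is reassigned to 88. Closures capture variables by reference, not by value.
Step 3: result = 88

The answer is 88.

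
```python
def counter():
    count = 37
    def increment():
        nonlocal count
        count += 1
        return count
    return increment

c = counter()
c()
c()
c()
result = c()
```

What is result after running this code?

Step 1: counter() creates closure with count = 37.
Step 2: Each c() call increments count via nonlocal. After 4 calls: 37 + 4 = 41.
Step 3: result = 41

The answer is 41.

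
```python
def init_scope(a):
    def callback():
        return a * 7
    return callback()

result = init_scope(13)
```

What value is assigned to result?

Step 1: init_scope(13) binds parameter a = 13.
Step 2: callback() accesses a = 13 from enclosing scope.
Step 3: result = 13 * 7 = 91

The answer is 91.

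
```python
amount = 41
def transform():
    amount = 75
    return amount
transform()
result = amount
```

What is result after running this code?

Step 1: amount = 41 globally.
Step 2: transform() creates a LOCAL amount = 75 (no global keyword!).
Step 3: The global amount is unchanged. result = 41

The answer is 41.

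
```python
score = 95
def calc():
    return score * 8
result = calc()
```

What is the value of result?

Step 1: score = 95 is defined globally.
Step 2: calc() looks up score from global scope = 95, then computes 95 * 8 = 760.
Step 3: result = 760

The answer is 760.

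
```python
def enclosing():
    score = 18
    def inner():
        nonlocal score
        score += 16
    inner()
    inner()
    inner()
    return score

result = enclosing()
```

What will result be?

Step 1: score starts at 18.
Step 2: inner() is called 3 times, each adding 16.
Step 3: score = 18 + 16 * 3 = 66

The answer is 66.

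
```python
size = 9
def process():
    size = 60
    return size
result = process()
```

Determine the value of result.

Step 1: Global size = 9.
Step 2: process() creates local size = 60, shadowing the global.
Step 3: Returns local size = 60. result = 60

The answer is 60.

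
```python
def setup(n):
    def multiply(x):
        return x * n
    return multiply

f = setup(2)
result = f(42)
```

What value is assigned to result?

Step 1: setup(2) returns multiply closure with n = 2.
Step 2: f(42) computes 42 * 2 = 84.
Step 3: result = 84

The answer is 84.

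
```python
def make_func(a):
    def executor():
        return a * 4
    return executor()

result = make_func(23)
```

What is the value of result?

Step 1: make_func(23) binds parameter a = 23.
Step 2: executor() accesses a = 23 from enclosing scope.
Step 3: result = 23 * 4 = 92

The answer is 92.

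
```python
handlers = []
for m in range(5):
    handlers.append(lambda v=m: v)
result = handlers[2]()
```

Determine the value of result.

Step 1: Default argument v=m captures m's value at each iteration.
Step 2: handlers[2] captured v = 2 when m was 2.
Step 3: result = 2

The answer is 2.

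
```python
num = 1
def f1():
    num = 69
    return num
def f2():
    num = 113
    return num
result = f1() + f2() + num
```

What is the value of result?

Step 1: Each function shadows global num with its own local.
Step 2: f1() returns 69, f2() returns 113.
Step 3: Global num = 1 is unchanged. result = 69 + 113 + 1 = 183

The answer is 183.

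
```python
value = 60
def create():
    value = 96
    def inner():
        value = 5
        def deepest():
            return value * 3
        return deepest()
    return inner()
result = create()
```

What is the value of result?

Step 1: deepest() looks up value through LEGB: not local, finds value = 5 in enclosing inner().
Step 2: Returns 5 * 3 = 15.
Step 3: result = 15

The answer is 15.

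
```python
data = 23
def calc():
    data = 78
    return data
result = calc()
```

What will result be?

Step 1: Global data = 23.
Step 2: calc() creates local data = 78, shadowing the global.
Step 3: Returns local data = 78. result = 78

The answer is 78.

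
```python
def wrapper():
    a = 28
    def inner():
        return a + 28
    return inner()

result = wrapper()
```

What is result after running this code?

Step 1: wrapper() defines a = 28.
Step 2: inner() reads a = 28 from enclosing scope, returns 28 + 28 = 56.
Step 3: result = 56

The answer is 56.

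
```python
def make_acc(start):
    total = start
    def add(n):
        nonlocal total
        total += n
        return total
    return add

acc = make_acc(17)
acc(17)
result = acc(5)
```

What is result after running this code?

Step 1: make_acc(17) creates closure with total = 17.
Step 2: First acc(17): total = 17 + 17 = 34.
Step 3: Second acc(5): total = 34 + 5 = 39. result = 39

The answer is 39.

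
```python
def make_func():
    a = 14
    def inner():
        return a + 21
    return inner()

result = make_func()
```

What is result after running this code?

Step 1: make_func() defines a = 14.
Step 2: inner() reads a = 14 from enclosing scope, returns 14 + 21 = 35.
Step 3: result = 35

The answer is 35.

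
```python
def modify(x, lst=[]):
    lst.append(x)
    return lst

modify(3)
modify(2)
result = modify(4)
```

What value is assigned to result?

Step 1: Mutable default argument gotcha! The list [] is created once.
Step 2: Each call appends to the SAME list: [3], [3, 2], [3, 2, 4].
Step 3: result = [3, 2, 4]

The answer is [3, 2, 4].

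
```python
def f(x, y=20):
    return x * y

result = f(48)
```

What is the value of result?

Step 1: f(48) uses default y = 20.
Step 2: Returns 48 * 20 = 960.
Step 3: result = 960

The answer is 960.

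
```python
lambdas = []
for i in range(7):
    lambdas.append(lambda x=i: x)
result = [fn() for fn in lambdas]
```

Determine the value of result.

Step 1: Default arg x=i captures i at each iteration.
Step 2: Each lambda has its own default: 0, 1, ..., 6.
Step 3: result = [0, 1, 2, 3, 4, 5, 6]

The answer is [0, 1, 2, 3, 4, 5, 6].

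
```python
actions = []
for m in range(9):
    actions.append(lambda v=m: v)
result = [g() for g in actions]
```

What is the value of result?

Step 1: Default arg v=m captures m at each iteration.
Step 2: Each lambda has its own default: 0, 1, ..., 8.
Step 3: result = [0, 1, 2, 3, 4, 5, 6, 7, 8]

The answer is [0, 1, 2, 3, 4, 5, 6, 7, 8].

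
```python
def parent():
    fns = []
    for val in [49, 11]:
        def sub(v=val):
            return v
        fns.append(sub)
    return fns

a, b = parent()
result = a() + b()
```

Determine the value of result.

Step 1: Default argument v=val captures val at each iteration.
Step 2: a() returns 49 (captured at first iteration), b() returns 11 (captured at second).
Step 3: result = 49 + 11 = 60

The answer is 60.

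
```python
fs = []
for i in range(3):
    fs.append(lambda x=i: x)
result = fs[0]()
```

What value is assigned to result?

Step 1: Default argument x=i captures i's value at each iteration.
Step 2: fs[0] captured x = 0 when i was 0.
Step 3: result = 0

The answer is 0.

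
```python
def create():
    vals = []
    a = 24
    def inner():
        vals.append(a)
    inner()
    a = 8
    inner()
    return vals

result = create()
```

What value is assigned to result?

Step 1: a = 24. inner() appends current a to vals.
Step 2: First inner(): appends 24. Then a = 8.
Step 3: Second inner(): appends 8 (closure sees updated a). result = [24, 8]

The answer is [24, 8].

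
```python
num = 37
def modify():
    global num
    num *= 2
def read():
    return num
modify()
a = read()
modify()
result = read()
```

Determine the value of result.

Step 1: num = 37.
Step 2: First modify(): num = 37 * 2 = 74.
Step 3: Second modify(): num = 74 * 2 = 148.
Step 4: read() returns 148

The answer is 148.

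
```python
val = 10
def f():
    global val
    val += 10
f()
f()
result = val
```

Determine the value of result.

Step 1: val = 10.
Step 2: First f(): val = 10 + 10 = 20.
Step 3: Second f(): val = 20 + 10 = 30. result = 30

The answer is 30.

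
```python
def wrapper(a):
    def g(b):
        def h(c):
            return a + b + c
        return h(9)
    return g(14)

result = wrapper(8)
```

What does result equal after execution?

Step 1: a = 8, b = 14, c = 9 across three nested scopes.
Step 2: h() accesses all three via LEGB rule.
Step 3: result = 8 + 14 + 9 = 31

The answer is 31.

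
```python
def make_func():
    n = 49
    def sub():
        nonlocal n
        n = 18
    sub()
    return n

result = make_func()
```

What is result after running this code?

Step 1: make_func() sets n = 49.
Step 2: sub() uses nonlocal to reassign n = 18.
Step 3: result = 18

The answer is 18.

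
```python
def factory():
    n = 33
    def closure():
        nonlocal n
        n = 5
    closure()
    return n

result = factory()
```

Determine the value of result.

Step 1: factory() sets n = 33.
Step 2: closure() uses nonlocal to reassign n = 5.
Step 3: result = 5

The answer is 5.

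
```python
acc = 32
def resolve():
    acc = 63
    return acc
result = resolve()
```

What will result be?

Step 1: Global acc = 32.
Step 2: resolve() creates local acc = 63, shadowing the global.
Step 3: Returns local acc = 63. result = 63

The answer is 63.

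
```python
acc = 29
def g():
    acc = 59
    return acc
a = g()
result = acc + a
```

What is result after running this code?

Step 1: Global acc = 29. g() returns local acc = 59.
Step 2: a = 59. Global acc still = 29.
Step 3: result = 29 + 59 = 88

The answer is 88.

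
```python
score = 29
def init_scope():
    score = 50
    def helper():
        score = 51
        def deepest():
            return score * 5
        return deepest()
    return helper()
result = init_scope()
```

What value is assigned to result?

Step 1: deepest() looks up score through LEGB: not local, finds score = 51 in enclosing helper().
Step 2: Returns 51 * 5 = 255.
Step 3: result = 255

The answer is 255.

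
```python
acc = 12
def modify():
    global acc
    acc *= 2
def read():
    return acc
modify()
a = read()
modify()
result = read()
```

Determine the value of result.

Step 1: acc = 12.
Step 2: First modify(): acc = 12 * 2 = 24.
Step 3: Second modify(): acc = 24 * 2 = 48.
Step 4: read() returns 48

The answer is 48.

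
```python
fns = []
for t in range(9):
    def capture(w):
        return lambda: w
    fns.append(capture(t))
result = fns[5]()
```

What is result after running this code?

Step 1: capture(t) creates a new scope capturing w = t at call time.
Step 2: fns[5] = capture(5), so its lambda captures w = 5.
Step 3: result = 5 (closure factory fixes late binding)

The answer is 5.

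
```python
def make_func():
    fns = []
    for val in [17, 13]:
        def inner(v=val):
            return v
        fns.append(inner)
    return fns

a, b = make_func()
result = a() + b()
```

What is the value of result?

Step 1: Default argument v=val captures val at each iteration.
Step 2: a() returns 17 (captured at first iteration), b() returns 13 (captured at second).
Step 3: result = 17 + 13 = 30

The answer is 30.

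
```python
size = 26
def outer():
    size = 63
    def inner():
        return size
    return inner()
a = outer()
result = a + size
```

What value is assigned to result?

Step 1: outer() has local size = 63. inner() reads from enclosing.
Step 2: outer() returns 63. Global size = 26 unchanged.
Step 3: result = 63 + 26 = 89

The answer is 89.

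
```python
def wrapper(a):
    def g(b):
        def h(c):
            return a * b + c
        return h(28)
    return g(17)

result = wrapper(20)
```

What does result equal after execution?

Step 1: a = 20, b = 17, c = 28.
Step 2: h() computes a * b + c = 20 * 17 + 28 = 368.
Step 3: result = 368

The answer is 368.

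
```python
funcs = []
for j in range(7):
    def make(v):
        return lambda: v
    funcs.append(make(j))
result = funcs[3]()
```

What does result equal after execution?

Step 1: make(j) creates a new scope capturing v = j at call time.
Step 2: funcs[3] = make(3), so its lambda captures v = 3.
Step 3: result = 3 (closure factory fixes late binding)

The answer is 3.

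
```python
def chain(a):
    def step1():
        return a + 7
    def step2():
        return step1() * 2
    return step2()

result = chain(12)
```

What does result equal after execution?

Step 1: chain(12) captures a = 12.
Step 2: step2() calls step1() which returns 12 + 7 = 19.
Step 3: step2() returns 19 * 2 = 38

The answer is 38.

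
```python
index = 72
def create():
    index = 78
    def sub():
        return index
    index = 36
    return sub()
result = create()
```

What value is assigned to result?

Step 1: create() sets index = 78, then later index = 36.
Step 2: sub() is called after index is reassigned to 36. Closures capture variables by reference, not by value.
Step 3: result = 36

The answer is 36.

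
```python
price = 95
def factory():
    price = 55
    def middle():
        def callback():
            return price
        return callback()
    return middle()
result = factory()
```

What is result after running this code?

Step 1: factory() defines price = 55. middle() and callback() have no local price.
Step 2: callback() checks local (none), enclosing middle() (none), enclosing factory() and finds price = 55.
Step 3: result = 55

The answer is 55.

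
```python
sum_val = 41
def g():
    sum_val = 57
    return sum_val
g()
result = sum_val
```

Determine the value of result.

Step 1: Global sum_val = 41.
Step 2: g() creates local sum_val = 57 (shadow, not modification).
Step 3: After g() returns, global sum_val is unchanged. result = 41

The answer is 41.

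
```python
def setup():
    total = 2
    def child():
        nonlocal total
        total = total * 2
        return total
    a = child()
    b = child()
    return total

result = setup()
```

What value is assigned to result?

Step 1: total starts at 2.
Step 2: First child(): total = 2 * 2 = 4.
Step 3: Second child(): total = 4 * 2 = 8.
Step 4: result = 8

The answer is 8.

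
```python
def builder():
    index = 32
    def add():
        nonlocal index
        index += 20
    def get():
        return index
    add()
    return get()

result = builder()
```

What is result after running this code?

Step 1: index = 32. add() modifies it via nonlocal, get() reads it.
Step 2: add() makes index = 32 + 20 = 52.
Step 3: get() returns 52. result = 52

The answer is 52.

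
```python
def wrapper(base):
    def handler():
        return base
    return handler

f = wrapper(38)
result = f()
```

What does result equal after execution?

Step 1: wrapper(38) creates closure capturing base = 38.
Step 2: f() returns the captured base = 38.
Step 3: result = 38

The answer is 38.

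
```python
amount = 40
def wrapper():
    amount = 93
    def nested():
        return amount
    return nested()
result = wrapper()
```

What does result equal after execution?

Step 1: amount = 40 globally, but wrapper() defines amount = 93 locally.
Step 2: nested() looks up amount. Not in local scope, so checks enclosing scope (wrapper) and finds amount = 93.
Step 3: result = 93

The answer is 93.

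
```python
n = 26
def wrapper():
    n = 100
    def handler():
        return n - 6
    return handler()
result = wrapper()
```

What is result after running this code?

Step 1: wrapper() shadows global n with n = 100.
Step 2: handler() finds n = 100 in enclosing scope, computes 100 - 6 = 94.
Step 3: result = 94

The answer is 94.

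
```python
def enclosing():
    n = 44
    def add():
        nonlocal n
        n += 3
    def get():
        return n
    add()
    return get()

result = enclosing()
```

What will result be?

Step 1: n = 44. add() modifies it via nonlocal, get() reads it.
Step 2: add() makes n = 44 + 3 = 47.
Step 3: get() returns 47. result = 47

The answer is 47.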